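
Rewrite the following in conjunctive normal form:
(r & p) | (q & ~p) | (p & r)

(r | q) & (r | ~p) & (p | q)

(r & p) | (q & ~p) | (p & r)
= (r | q | p) & (r | q | r) & (r | ~p | p) & (r | ~p | r) & (p | q | p) & (p | q | r) & (p | ~p | p) & (p | ~p | r)   [distribute | over &]
= (r | q) & (r | ~p) & (p | q)   [simplify]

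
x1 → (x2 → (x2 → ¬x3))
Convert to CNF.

x1 → (x2 → (x2 → ¬x3))
≡ ¬x1 ∨ (x2 → (x2 → ¬x3))   [eliminate →]
≡ ¬x1 ∨ ¬x2 ∨ (x2 → ¬x3)   [eliminate →]
≡ ¬x1 ∨ ¬x2 ∨ ¬x2 ∨ ¬x3   [eliminate →]
≡ ¬x1 ∨ ¬x2 ∨ ¬x3   [simplify]

¬x1 ∨ ¬x2 ∨ ¬x3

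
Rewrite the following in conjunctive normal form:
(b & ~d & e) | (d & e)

(b | d) & e

(b & ~d & e) | (d & e)
≡ (b | d) & (b | e) & (~d | d) & (~d | e) & (e | d) & (e | e)   [distribute | over &]
≡ (b | d) & e   [simplify]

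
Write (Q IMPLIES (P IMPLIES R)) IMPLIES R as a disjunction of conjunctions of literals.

(Q IMPLIES (P IMPLIES R)) IMPLIES R
≡ NOT (Q IMPLIES (P IMPLIES R)) OR R   — eliminate IMPLIES
≡ NOT (NOT Q OR (P IMPLIES R)) OR R   — eliminate IMPLIES
≡ NOT (NOT Q OR NOT P OR R) OR R   — eliminate IMPLIES
≡ (NOT NOT Q AND NOT NOT P AND NOT R) OR R   — De Morgan
≡ (Q AND NOT NOT P AND NOT R) OR R   — double negation
≡ (Q AND P AND NOT R) OR R   — double negation

(Q AND P AND NOT R) OR R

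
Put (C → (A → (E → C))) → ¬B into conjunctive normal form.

(C → (A → (E → C))) → ¬B
≡ ¬(C → (A → (E → C))) ∨ ¬B   [eliminate →]
≡ ¬(¬C ∨ (A → (E → C))) ∨ ¬B   [eliminate →]
≡ ¬(¬C ∨ ¬A ∨ (E → C)) ∨ ¬B   [eliminate →]
≡ ¬(¬C ∨ ¬A ∨ ¬E ∨ C) ∨ ¬B   [eliminate →]
≡ (¬¬C ∧ ¬¬A ∧ ¬¬E ∧ ¬C) ∨ ¬B   [De Morgan]
≡ (C ∧ ¬¬A ∧ ¬¬E ∧ ¬C) ∨ ¬B   [double negation]
≡ (C ∧ A ∧ ¬¬E ∧ ¬C) ∨ ¬B   [double negation]
≡ (C ∧ A ∧ E ∧ ¬C) ∨ ¬B   [double negation]
≡ (C ∨ ¬B) ∧ (A ∨ ¬B) ∧ (E ∨ ¬B) ∧ (¬C ∨ ¬B)   [distribute ∨ over ∧]

(C ∨ ¬B) ∧ (A ∨ ¬B) ∧ (E ∨ ¬B) ∧ (¬C ∨ ¬B)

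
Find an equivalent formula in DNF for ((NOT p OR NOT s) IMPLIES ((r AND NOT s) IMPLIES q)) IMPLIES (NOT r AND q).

(NOT s AND r AND NOT q) OR (NOT r AND q)

((NOT p OR NOT s) IMPLIES ((r AND NOT s) IMPLIES q)) IMPLIES (NOT r AND q)
≡ NOT ((NOT p OR NOT s) IMPLIES ((r AND NOT s) IMPLIES q)) OR (NOT r AND q)   (eliminate IMPLIES)
≡ NOT (NOT (NOT p OR NOT s) OR ((r AND NOT s) IMPLIES q)) OR (NOT r AND q)   (eliminate IMPLIES)
≡ NOT (NOT (NOT p OR NOT s) OR NOT (r AND NOT s) OR q) OR (NOT r AND q)   (eliminate IMPLIES)
≡ (NOT NOT (NOT p OR NOT s) AND NOT NOT (r AND NOT s) AND NOT q) OR (NOT r AND q)   (De Morgan)
≡ ((NOT p OR NOT s) AND NOT NOT (r AND NOT s) AND NOT q) OR (NOT r AND q)   (double negation)
≡ ((NOT p OR NOT s) AND r AND NOT s AND NOT q) OR (NOT r AND q)   (double negation)
≡ (NOT p AND r AND NOT s AND NOT q) OR (NOT s AND r AND NOT s AND NOT q) OR (NOT r AND q)   (distribute AND over OR)
≡ (NOT s AND r AND NOT q) OR (NOT r AND q)   (simplify)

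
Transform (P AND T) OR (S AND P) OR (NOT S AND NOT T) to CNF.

(P OR NOT S) AND (P OR NOT T)

(P AND T) OR (S AND P) OR (NOT S AND NOT T)
= (P OR S OR NOT S) AND (P OR S OR NOT T) AND (P OR P OR NOT S) AND (P OR P OR NOT T) AND (T OR S OR NOT S) AND (T OR S OR NOT T) AND (T OR P OR NOT S) AND (T OR P OR NOT T)   [distribute OR over AND]
= (P OR NOT S) AND (P OR NOT T)   [simplify]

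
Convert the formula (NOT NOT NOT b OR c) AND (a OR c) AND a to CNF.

(NOT NOT NOT b OR c) AND (a OR c) AND a
≡ (NOT b OR c) AND (a OR c) AND a   (double negation)
≡ (NOT b OR c) AND a   (simplify)

(NOT b OR c) AND a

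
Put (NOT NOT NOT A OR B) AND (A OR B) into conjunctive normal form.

(NOT A OR B) AND (A OR B)

(NOT NOT NOT A OR B) AND (A OR B)
≡ (NOT A OR B) AND (A OR B)   — double negation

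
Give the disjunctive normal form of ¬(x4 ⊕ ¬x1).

(¬x4 ∧ x1) ∨ (¬x1 ∧ x4)

¬(x4 ⊕ ¬x1)
= ¬((x4 ∧ ¬¬x1) ∨ (¬x4 ∧ ¬x1))   — expand ⊕
= ¬(x4 ∧ ¬¬x1) ∧ ¬(¬x4 ∧ ¬x1)   — De Morgan
= (¬x4 ∨ ¬¬¬x1) ∧ ¬(¬x4 ∧ ¬x1)   — De Morgan
= (¬x4 ∨ ¬x1) ∧ ¬(¬x4 ∧ ¬x1)   — double negation
= (¬x4 ∨ ¬x1) ∧ (¬¬x4 ∨ ¬¬x1)   — De Morgan
= (¬x4 ∨ ¬x1) ∧ (x4 ∨ ¬¬x1)   — double negation
= (¬x4 ∨ ¬x1) ∧ (x4 ∨ x1)   — double negation
= (¬x4 ∧ x4) ∨ (¬x4 ∧ x1) ∨ (¬x1 ∧ x4) ∨ (¬x1 ∧ x1)   — distribute ∧ over ∨
= (¬x4 ∧ x1) ∨ (¬x1 ∧ x4)   — simplify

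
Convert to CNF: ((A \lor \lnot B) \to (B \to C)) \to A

(A \lor \lnot B) \land (B \lor A) \land (\lnot C \lor A)

((A \lor \lnot B) \to (B \to C)) \to A
= \lnot ((A \lor \lnot B) \to (B \to C)) \lor A   [eliminate \to]
= \lnot (\lnot (A \lor \lnot B) \lor (B \to C)) \lor A   [eliminate \to]
= \lnot (\lnot (A \lor \lnot B) \lor \lnot B \lor C) \lor A   [eliminate \to]
= (\lnot \lnot (A \lor \lnot B) \land \lnot \lnot B \land \lnot C) \lor A   [De Morgan]
= ((A \lor \lnot B) \land \lnot \lnot B \land \lnot C) \lor A   [double negation]
= ((A \lor \lnot B) \land B \land \lnot C) \lor A   [double negation]
= (A \lor \lnot B \lor A) \land (B \lor A) \land (\lnot C \lor A)   [distribute \lor over \land]
= (A \lor \lnot B) \land (B \lor A) \land (\lnot C \lor A)   [simplify]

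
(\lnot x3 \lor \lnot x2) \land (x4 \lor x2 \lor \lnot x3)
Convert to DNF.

\lnot x3 \lor (\lnot x2 \land x4)

(\lnot x3 \lor \lnot x2) \land (x4 \lor x2 \lor \lnot x3)
≡ (\lnot x3 \land x4) \lor (\lnot x3 \land x2) \lor (\lnot x3 \land \lnot x3) \lor (\lnot x2 \land x4) \lor (\lnot x2 \land x2) \lor (\lnot x2 \land \lnot x3)   — distribute \land over \lor
≡ \lnot x3 \lor (\lnot x2 \land x4)   — simplify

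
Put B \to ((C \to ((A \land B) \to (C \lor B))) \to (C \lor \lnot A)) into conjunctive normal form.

\lnot B \lor C \lor \lnot A

B \to ((C \to ((A \land B) \to (C \lor B))) \to (C \lor \lnot A))
≡ \lnot B \lor ((C \to ((A \land B) \to (C \lor B))) \to (C \lor \lnot A))   [eliminate \to]
≡ \lnot B \lor \lnot (C \to ((A \land B) \to (C \lor B))) \lor C \lor \lnot A   [eliminate \to]
≡ \lnot B \lor \lnot (\lnot C \lor ((A \land B) \to (C \lor B))) \lor C \lor \lnot A   [eliminate \to]
≡ \lnot B \lor \lnot (\lnot C \lor \lnot (A \land B) \lor C \lor B) \lor C \lor \lnot A   [eliminate \to]
≡ \lnot B \lor (\lnot \lnot C \land \lnot \lnot (A \land B) \land \lnot C \land \lnot B) \lor C \lor \lnot A   [De Morgan]
≡ \lnot B \lor (C \land \lnot \lnot (A \land B) \land \lnot C \land \lnot B) \lor C \lor \lnot A   [double negation]
≡ \lnot B \lor (C \land A \land B \land \lnot C \land \lnot B) \lor C \lor \lnot A   [double negation]
≡ (\lnot B \lor C \lor C \lor \lnot A) \land (\lnot B \lor A \lor C \lor \lnot A) \land (\lnot B \lor B \lor C \lor \lnot A) \land (\lnot B \lor \lnot C \lor C \lor \lnot A) \land (\lnot B \lor \lnot B \lor C \lor \lnot A)   [distribute \lor over \land]
≡ \lnot B \lor C \lor \lnot A   [simplify]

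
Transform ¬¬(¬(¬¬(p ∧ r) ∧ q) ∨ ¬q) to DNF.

¬¬(¬(¬¬(p ∧ r) ∧ q) ∨ ¬q)
= ¬(¬¬(p ∧ r) ∧ q) ∨ ¬q   (double negation)
= ¬¬¬(p ∧ r) ∨ ¬q ∨ ¬q   (De Morgan)
= ¬(p ∧ r) ∨ ¬q ∨ ¬q   (double negation)
= ¬p ∨ ¬r ∨ ¬q ∨ ¬q   (De Morgan)
= ¬p ∨ ¬r ∨ ¬q   (simplify)

¬p ∨ ¬r ∨ ¬q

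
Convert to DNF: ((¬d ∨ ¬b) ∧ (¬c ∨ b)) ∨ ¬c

((¬d ∨ ¬b) ∧ (¬c ∨ b)) ∨ ¬c
≡ (¬d ∧ ¬c) ∨ (¬d ∧ b) ∨ (¬b ∧ ¬c) ∨ (¬b ∧ b) ∨ ¬c   [distribute ∧ over ∨]
≡ (¬d ∧ b) ∨ ¬c   [simplify]

(¬d ∧ b) ∨ ¬c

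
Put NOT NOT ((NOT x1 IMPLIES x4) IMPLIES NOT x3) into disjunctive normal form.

(NOT x1 AND NOT x4) OR NOT x3

NOT NOT ((NOT x1 IMPLIES x4) IMPLIES NOT x3)
≡ NOT NOT (NOT (NOT x1 IMPLIES x4) OR NOT x3)   [eliminate IMPLIES]
≡ NOT NOT (NOT (NOT NOT x1 OR x4) OR NOT x3)   [eliminate IMPLIES]
≡ NOT (NOT NOT x1 OR x4) OR NOT x3   [double negation]
≡ (NOT NOT NOT x1 AND NOT x4) OR NOT x3   [De Morgan]
≡ (NOT x1 AND NOT x4) OR NOT x3   [double negation]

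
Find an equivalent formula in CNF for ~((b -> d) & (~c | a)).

(b | c) & (b | ~a) & (~d | c) & (~d | ~a)

~((b -> d) & (~c | a))
= ~((~b | d) & (~c | a))   [eliminate ->]
= ~(~b | d) | ~(~c | a)   [De Morgan]
= (~~b & ~d) | ~(~c | a)   [De Morgan]
= (b & ~d) | ~(~c | a)   [double negation]
= (b & ~d) | (~~c & ~a)   [De Morgan]
= (b & ~d) | (c & ~a)   [double negation]
= (b | c) & (b | ~a) & (~d | c) & (~d | ~a)   [distribute | over &]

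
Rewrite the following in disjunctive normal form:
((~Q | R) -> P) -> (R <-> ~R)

((~Q | R) -> P) -> (R <-> ~R)
≡ ~((~Q | R) -> P) | (R <-> ~R)   [eliminate ->]
≡ ~(~(~Q | R) | P) | (R <-> ~R)   [eliminate ->]
≡ ~(~(~Q | R) | P) | ((R -> ~R) & (~R -> R))   [eliminate <->]
≡ ~(~(~Q | R) | P) | ((~R | ~R) & (~R -> R))   [eliminate ->]
≡ ~(~(~Q | R) | P) | ((~R | ~R) & (~~R | R))   [eliminate ->]
≡ (~~(~Q | R) & ~P) | ((~R | ~R) & (~~R | R))   [De Morgan]
≡ ((~Q | R) & ~P) | ((~R | ~R) & (~~R | R))   [double negation]
≡ ((~Q | R) & ~P) | ((~R | ~R) & (R | R))   [double negation]
≡ (~Q & ~P) | (R & ~P) | (~R & R) | (~R & R) | (~R & R) | (~R & R)   [distribute & over |]
≡ (~Q & ~P) | (R & ~P)   [simplify]

(~Q & ~P) | (R & ~P)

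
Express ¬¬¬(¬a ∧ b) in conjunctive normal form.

¬¬¬(¬a ∧ b)
≡ ¬(¬a ∧ b)
≡ ¬¬a ∨ ¬b
≡ a ∨ ¬b

a ∨ ¬b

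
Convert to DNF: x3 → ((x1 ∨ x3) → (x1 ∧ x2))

x3 → ((x1 ∨ x3) → (x1 ∧ x2))
≡ ¬x3 ∨ ((x1 ∨ x3) → (x1 ∧ x2))   [eliminate →]
≡ ¬x3 ∨ ¬(x1 ∨ x3) ∨ (x1 ∧ x2)   [eliminate →]
≡ ¬x3 ∨ (¬x1 ∧ ¬x3) ∨ (x1 ∧ x2)   [De Morgan]
≡ ¬x3 ∨ (x1 ∧ x2)   [simplify]

¬x3 ∨ (x1 ∧ x2)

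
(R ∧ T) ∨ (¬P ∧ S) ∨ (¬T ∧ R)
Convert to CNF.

(R ∧ T) ∨ (¬P ∧ S) ∨ (¬T ∧ R)
≡ (R ∨ ¬P ∨ ¬T) ∧ (R ∨ ¬P ∨ R) ∧ (R ∨ S ∨ ¬T) ∧ (R ∨ S ∨ R) ∧ (T ∨ ¬P ∨ ¬T) ∧ (T ∨ ¬P ∨ R) ∧ (T ∨ S ∨ ¬T) ∧ (T ∨ S ∨ R)   [distribute ∨ over ∧]
≡ (R ∨ ¬P) ∧ (R ∨ S)   [simplify]

(R ∨ ¬P) ∧ (R ∨ S)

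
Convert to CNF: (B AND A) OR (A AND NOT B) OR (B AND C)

(B OR A) AND (A OR C)

(B AND A) OR (A AND NOT B) OR (B AND C)
≡ (B OR A OR B) AND (B OR A OR C) AND (B OR NOT B OR B) AND (B OR NOT B OR C) AND (A OR A OR B) AND (A OR A OR C) AND (A OR NOT B OR B) AND (A OR NOT B OR C)   — distribute OR over AND
≡ (B OR A) AND (A OR C)   — simplify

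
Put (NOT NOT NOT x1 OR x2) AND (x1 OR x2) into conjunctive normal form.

(NOT NOT NOT x1 OR x2) AND (x1 OR x2)
⇔ (NOT x1 OR x2) AND (x1 OR x2)   [double negation]

(NOT x1 OR x2) AND (x1 OR x2)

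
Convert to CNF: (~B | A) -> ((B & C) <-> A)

(~B | A) -> ((B & C) <-> A)
≡ ~(~B | A) | ((B & C) <-> A)   [eliminate ->]
≡ ~(~B | A) | (((B & C) -> A) & (A -> (B & C)))   [eliminate <->]
≡ ~(~B | A) | ((~(B & C) | A) & (A -> (B & C)))   [eliminate ->]
≡ ~(~B | A) | ((~(B & C) | A) & (~A | (B & C)))   [eliminate ->]
≡ (~~B & ~A) | ((~(B & C) | A) & (~A | (B & C)))   [De Morgan]
≡ (B & ~A) | ((~(B & C) | A) & (~A | (B & C)))   [double negation]
≡ (B & ~A) | ((~B | ~C | A) & (~A | (B & C)))   [De Morgan]
≡ (B | ~B | ~C | A) & (B | ~A | B) & (B | ~A | C) & (~A | ~B | ~C | A) & (~A | ~A | B) & (~A | ~A | C)   [distribute | over &]
≡ (B | ~A) & (~A | C)   [simplify]

(B | ~A) & (~A | C)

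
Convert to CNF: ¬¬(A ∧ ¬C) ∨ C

¬¬(A ∧ ¬C) ∨ C
≡ A ∧ ¬C ∨ C   (double negation)
≡ (A ∨ C) ∧ (¬C ∨ C)   (distribute ∨ over ∧)
≡ A ∨ C   (simplify)

A ∨ C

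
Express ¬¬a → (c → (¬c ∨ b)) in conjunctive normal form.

¬a ∨ ¬c ∨ b

¬¬a → (c → (¬c ∨ b))
≡ ¬¬¬a ∨ (c → (¬c ∨ b))   (eliminate →)
≡ ¬¬¬a ∨ ¬c ∨ ¬c ∨ b   (eliminate →)
≡ ¬a ∨ ¬c ∨ ¬c ∨ b   (double negation)
≡ ¬a ∨ ¬c ∨ b   (simplify)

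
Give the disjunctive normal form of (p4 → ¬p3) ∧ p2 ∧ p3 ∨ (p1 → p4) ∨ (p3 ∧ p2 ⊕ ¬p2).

¬p1 ∨ p4 ∨ p3 ∧ p2 ∨ ¬p2

(p4 → ¬p3) ∧ p2 ∧ p3 ∨ (p1 → p4) ∨ (p3 ∧ p2 ⊕ ¬p2)
≡ (¬p4 ∨ ¬p3) ∧ p2 ∧ p3 ∨ (p1 → p4) ∨ (p3 ∧ p2 ⊕ ¬p2)
≡ (¬p4 ∨ ¬p3) ∧ p2 ∧ p3 ∨ ¬p1 ∨ p4 ∨ (p3 ∧ p2 ⊕ ¬p2)
≡ (¬p4 ∨ ¬p3) ∧ p2 ∧ p3 ∨ ¬p1 ∨ p4 ∨ p3 ∧ p2 ∧ ¬¬p2 ∨ ¬(p3 ∧ p2) ∧ ¬p2
≡ (¬p4 ∨ ¬p3) ∧ p2 ∧ p3 ∨ ¬p1 ∨ p4 ∨ p3 ∧ p2 ∧ p2 ∨ ¬(p3 ∧ p2) ∧ ¬p2
≡ (¬p4 ∨ ¬p3) ∧ p2 ∧ p3 ∨ ¬p1 ∨ p4 ∨ p3 ∧ p2 ∧ p2 ∨ (¬p3 ∨ ¬p2) ∧ ¬p2
≡ ¬p4 ∧ p2 ∧ p3 ∨ ¬p3 ∧ p2 ∧ p3 ∨ ¬p1 ∨ p4 ∨ p3 ∧ p2 ∧ p2 ∨ ¬p3 ∧ ¬p2 ∨ ¬p2 ∧ ¬p2
≡ ¬p1 ∨ p4 ∨ p3 ∧ p2 ∨ ¬p2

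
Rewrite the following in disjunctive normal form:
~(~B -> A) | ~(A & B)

~(~B -> A) | ~(A & B)
≡ ~(~~B | A) | ~(A & B)   [eliminate ->]
≡ (~~~B & ~A) | ~(A & B)   [De Morgan]
≡ (~B & ~A) | ~(A & B)   [double negation]
≡ (~B & ~A) | ~A | ~B   [De Morgan]
≡ ~A | ~B   [simplify]

~A | ~B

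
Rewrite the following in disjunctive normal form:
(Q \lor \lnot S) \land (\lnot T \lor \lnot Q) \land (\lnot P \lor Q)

(Q \lor \lnot S) \land (\lnot T \lor \lnot Q) \land (\lnot P \lor Q)
≡ (Q \land \lnot T \land \lnot P) \lor (Q \land \lnot T \land Q) \lor (Q \land \lnot Q \land \lnot P) \lor (Q \land \lnot Q \land Q) \lor (\lnot S \land \lnot T \land \lnot P) \lor (\lnot S \land \lnot T \land Q) \lor (\lnot S \land \lnot Q \land \lnot P) \lor (\lnot S \land \lnot Q \land Q)   [distribute \land over \lor]
≡ (Q \land \lnot T) \lor (\lnot S \land \lnot T \land \lnot P) \lor (\lnot S \land \lnot Q \land \lnot P)   [simplify]

(Q \land \lnot T) \lor (\lnot S \land \lnot T \land \lnot P) \lor (\lnot S \land \lnot Q \land \lnot P)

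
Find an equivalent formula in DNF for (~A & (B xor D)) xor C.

(~A & (B xor D)) xor C
≡ (~A & (B xor D) & ~C) | (~(~A & (B xor D)) & C)   [expand xor]
≡ (~A & ((B & ~D) | (~B & D)) & ~C) | (~(~A & (B xor D)) & C)   [expand xor]
≡ (~A & ((B & ~D) | (~B & D)) & ~C) | (~(~A & ((B & ~D) | (~B & D))) & C)   [expand xor]
≡ (~A & ((B & ~D) | (~B & D)) & ~C) | ((~~A | ~((B & ~D) | (~B & D))) & C)   [De Morgan]
≡ (~A & ((B & ~D) | (~B & D)) & ~C) | ((A | ~((B & ~D) | (~B & D))) & C)   [double negation]
≡ (~A & ((B & ~D) | (~B & D)) & ~C) | ((A | (~(B & ~D) & ~(~B & D))) & C)   [De Morgan]
≡ (~A & ((B & ~D) | (~B & D)) & ~C) | ((A | ((~B | ~~D) & ~(~B & D))) & C)   [De Morgan]
≡ (~A & ((B & ~D) | (~B & D)) & ~C) | ((A | ((~B | D) & ~(~B & D))) & C)   [double negation]
≡ (~A & ((B & ~D) | (~B & D)) & ~C) | ((A | ((~B | D) & (~~B | ~D))) & C)   [De Morgan]
≡ (~A & ((B & ~D) | (~B & D)) & ~C) | ((A | ((~B | D) & (B | ~D))) & C)   [double negation]
≡ (~A & B & ~D & ~C) | (~A & ~B & D & ~C) | (A & C) | (~B & B & C) | (~B & ~D & C) | (D & B & C) | (D & ~D & C)   [distribute & over |]
≡ (~A & B & ~D & ~C) | (~A & ~B & D & ~C) | (A & C) | (~B & ~D & C) | (D & B & C)   [simplify]

(~A & B & ~D & ~C) | (~A & ~B & D & ~C) | (A & C) | (~B & ~D & C) | (D & B & C)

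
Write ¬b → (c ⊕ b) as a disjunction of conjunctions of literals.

b ∨ (c ∧ ¬b)

¬b → (c ⊕ b)
⇔ ¬¬b ∨ (c ⊕ b)
⇔ ¬¬b ∨ (c ∧ ¬b) ∨ (¬c ∧ b)
⇔ b ∨ (c ∧ ¬b) ∨ (¬c ∧ b)
⇔ b ∨ (c ∧ ¬b)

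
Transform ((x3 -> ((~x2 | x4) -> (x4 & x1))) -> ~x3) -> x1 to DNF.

(x2 & ~x4 & x3) | x1

((x3 -> ((~x2 | x4) -> (x4 & x1))) -> ~x3) -> x1
= ~((x3 -> ((~x2 | x4) -> (x4 & x1))) -> ~x3) | x1   (eliminate ->)
= ~(~(x3 -> ((~x2 | x4) -> (x4 & x1))) | ~x3) | x1   (eliminate ->)
= ~(~(~x3 | ((~x2 | x4) -> (x4 & x1))) | ~x3) | x1   (eliminate ->)
= ~(~(~x3 | ~(~x2 | x4) | (x4 & x1)) | ~x3) | x1   (eliminate ->)
= (~~(~x3 | ~(~x2 | x4) | (x4 & x1)) & ~~x3) | x1   (De Morgan)
= ((~x3 | ~(~x2 | x4) | (x4 & x1)) & ~~x3) | x1   (double negation)
= ((~x3 | (~~x2 & ~x4) | (x4 & x1)) & ~~x3) | x1   (De Morgan)
= ((~x3 | (x2 & ~x4) | (x4 & x1)) & ~~x3) | x1   (double negation)
= ((~x3 | (x2 & ~x4) | (x4 & x1)) & x3) | x1   (double negation)
= (~x3 & x3) | (x2 & ~x4 & x3) | (x4 & x1 & x3) | x1   (distribute & over |)
= (x2 & ~x4 & x3) | x1   (simplify)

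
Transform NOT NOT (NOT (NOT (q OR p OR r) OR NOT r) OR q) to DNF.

r OR q

NOT NOT (NOT (NOT (q OR p OR r) OR NOT r) OR q)
⇔ NOT (NOT (q OR p OR r) OR NOT r) OR q   [double negation]
⇔ (NOT NOT (q OR p OR r) AND NOT NOT r) OR q   [De Morgan]
⇔ ((q OR p OR r) AND NOT NOT r) OR q   [double negation]
⇔ ((q OR p OR r) AND r) OR q   [double negation]
⇔ (q AND r) OR (p AND r) OR (r AND r) OR q   [distribute AND over OR]
⇔ r OR q   [simplify]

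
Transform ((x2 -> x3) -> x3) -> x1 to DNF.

(~x2 & ~x3) | x1

((x2 -> x3) -> x3) -> x1
≡ ~((x2 -> x3) -> x3) | x1   — eliminate ->
≡ ~(~(x2 -> x3) | x3) | x1   — eliminate ->
≡ ~(~(~x2 | x3) | x3) | x1   — eliminate ->
≡ (~~(~x2 | x3) & ~x3) | x1   — De Morgan
≡ ((~x2 | x3) & ~x3) | x1   — double negation
≡ (~x2 & ~x3) | (x3 & ~x3) | x1   — distribute & over |
≡ (~x2 & ~x3) | x1   — simplify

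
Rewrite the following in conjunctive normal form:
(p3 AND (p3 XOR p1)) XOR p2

(p3 AND (p3 XOR p1)) XOR p2
≡ ((p3 AND (p3 XOR p1)) OR p2) AND NOT (p3 AND (p3 XOR p1) AND p2)   (expand XOR)
≡ ((p3 AND (p3 OR p1) AND NOT (p3 AND p1)) OR p2) AND NOT (p3 AND (p3 XOR p1) AND p2)   (expand XOR)
≡ ((p3 AND (p3 OR p1) AND NOT (p3 AND p1)) OR p2) AND NOT (p3 AND (p3 OR p1) AND NOT (p3 AND p1) AND p2)   (expand XOR)
≡ ((p3 AND (p3 OR p1) AND (NOT p3 OR NOT p1)) OR p2) AND NOT (p3 AND (p3 OR p1) AND NOT (p3 AND p1) AND p2)   (De Morgan)
≡ ((p3 AND (p3 OR p1) AND (NOT p3 OR NOT p1)) OR p2) AND (NOT p3 OR NOT (p3 OR p1) OR NOT NOT (p3 AND p1) OR NOT p2)   (De Morgan)
≡ ((p3 AND (p3 OR p1) AND (NOT p3 OR NOT p1)) OR p2) AND (NOT p3 OR (NOT p3 AND NOT p1) OR NOT NOT (p3 AND p1) OR NOT p2)   (De Morgan)
≡ ((p3 AND (p3 OR p1) AND (NOT p3 OR NOT p1)) OR p2) AND (NOT p3 OR (NOT p3 AND NOT p1) OR (p3 AND p1) OR NOT p2)   (double negation)
≡ (p3 OR p2) AND (p3 OR p1 OR p2) AND (NOT p3 OR NOT p1 OR p2) AND (NOT p3 OR NOT p3 OR p3 OR NOT p2) AND (NOT p3 OR NOT p3 OR p1 OR NOT p2) AND (NOT p3 OR NOT p1 OR p3 OR NOT p2) AND (NOT p3 OR NOT p1 OR p1 OR NOT p2)   (distribute OR over AND)
≡ (p3 OR p2) AND (NOT p3 OR NOT p1 OR p2) AND (NOT p3 OR p1 OR NOT p2)   (simplify)

(p3 OR p2) AND (NOT p3 OR NOT p1 OR p2) AND (NOT p3 OR p1 OR NOT p2)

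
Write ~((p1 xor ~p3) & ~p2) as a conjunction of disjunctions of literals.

~((p1 xor ~p3) & ~p2)
≡ ~((p1 | ~p3) & ~(p1 & ~p3) & ~p2)   — expand xor
≡ ~(p1 | ~p3) | ~~(p1 & ~p3) | ~~p2   — De Morgan
≡ (~p1 & ~~p3) | ~~(p1 & ~p3) | ~~p2   — De Morgan
≡ (~p1 & p3) | ~~(p1 & ~p3) | ~~p2   — double negation
≡ (~p1 & p3) | (p1 & ~p3) | ~~p2   — double negation
≡ (~p1 & p3) | (p1 & ~p3) | p2   — double negation
≡ (~p1 | p1 | p2) & (~p1 | ~p3 | p2) & (p3 | p1 | p2) & (p3 | ~p3 | p2)   — distribute | over &
≡ (~p1 | ~p3 | p2) & (p3 | p1 | p2)   — simplify

(~p1 | ~p3 | p2) & (p3 | p1 | p2)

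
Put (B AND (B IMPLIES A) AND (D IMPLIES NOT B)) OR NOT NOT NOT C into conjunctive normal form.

(B OR NOT C) AND (NOT B OR A OR NOT C) AND (NOT D OR NOT B OR NOT C)

(B AND (B IMPLIES A) AND (D IMPLIES NOT B)) OR NOT NOT NOT C
= (B AND (NOT B OR A) AND (D IMPLIES NOT B)) OR NOT NOT NOT C   [eliminate IMPLIES]
= (B AND (NOT B OR A) AND (NOT D OR NOT B)) OR NOT NOT NOT C   [eliminate IMPLIES]
= (B AND (NOT B OR A) AND (NOT D OR NOT B)) OR NOT C   [double negation]
= (B OR NOT C) AND (NOT B OR A OR NOT C) AND (NOT D OR NOT B OR NOT C)   [distribute OR over AND]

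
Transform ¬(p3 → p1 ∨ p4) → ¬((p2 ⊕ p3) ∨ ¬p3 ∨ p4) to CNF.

¬(p3 → p1 ∨ p4) → ¬((p2 ⊕ p3) ∨ ¬p3 ∨ p4)
⇔ ¬¬(p3 → p1 ∨ p4) ∨ ¬((p2 ⊕ p3) ∨ ¬p3 ∨ p4)   (eliminate →)
⇔ ¬¬(¬p3 ∨ p1 ∨ p4) ∨ ¬((p2 ⊕ p3) ∨ ¬p3 ∨ p4)   (eliminate →)
⇔ ¬¬(¬p3 ∨ p1 ∨ p4) ∨ ¬((p2 ∨ p3) ∧ ¬(p2 ∧ p3) ∨ ¬p3 ∨ p4)   (expand ⊕)
⇔ ¬p3 ∨ p1 ∨ p4 ∨ ¬((p2 ∨ p3) ∧ ¬(p2 ∧ p3) ∨ ¬p3 ∨ p4)   (double negation)
⇔ ¬p3 ∨ p1 ∨ p4 ∨ ¬((p2 ∨ p3) ∧ ¬(p2 ∧ p3)) ∧ ¬¬p3 ∧ ¬p4   (De Morgan)
⇔ ¬p3 ∨ p1 ∨ p4 ∨ (¬(p2 ∨ p3) ∨ ¬¬(p2 ∧ p3)) ∧ ¬¬p3 ∧ ¬p4   (De Morgan)
⇔ ¬p3 ∨ p1 ∨ p4 ∨ (¬p2 ∧ ¬p3 ∨ ¬¬(p2 ∧ p3)) ∧ ¬¬p3 ∧ ¬p4   (De Morgan)
⇔ ¬p3 ∨ p1 ∨ p4 ∨ (¬p2 ∧ ¬p3 ∨ p2 ∧ p3) ∧ ¬¬p3 ∧ ¬p4   (double negation)
⇔ ¬p3 ∨ p1 ∨ p4 ∨ (¬p2 ∧ ¬p3 ∨ p2 ∧ p3) ∧ p3 ∧ ¬p4   (double negation)
⇔ (¬p3 ∨ p1 ∨ p4 ∨ ¬p2 ∨ p2) ∧ (¬p3 ∨ p1 ∨ p4 ∨ ¬p2 ∨ p3) ∧ (¬p3 ∨ p1 ∨ p4 ∨ ¬p3 ∨ p2) ∧ (¬p3 ∨ p1 ∨ p4 ∨ ¬p3 ∨ p3) ∧ (¬p3 ∨ p1 ∨ p4 ∨ p3) ∧ (¬p3 ∨ p1 ∨ p4 ∨ ¬p4)   (distribute ∨ over ∧)
⇔ ¬p3 ∨ p1 ∨ p4 ∨ p2   (simplify)

¬p3 ∨ p1 ∨ p4 ∨ p2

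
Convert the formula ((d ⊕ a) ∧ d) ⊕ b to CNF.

((d ⊕ a) ∧ d) ⊕ b
⇔ (((d ⊕ a) ∧ d) ∨ b) ∧ ¬((d ⊕ a) ∧ d ∧ b)   (expand ⊕)
⇔ (((d ∨ a) ∧ ¬(d ∧ a) ∧ d) ∨ b) ∧ ¬((d ⊕ a) ∧ d ∧ b)   (expand ⊕)
⇔ (((d ∨ a) ∧ ¬(d ∧ a) ∧ d) ∨ b) ∧ ¬((d ∨ a) ∧ ¬(d ∧ a) ∧ d ∧ b)   (expand ⊕)
⇔ (((d ∨ a) ∧ (¬d ∨ ¬a) ∧ d) ∨ b) ∧ ¬((d ∨ a) ∧ ¬(d ∧ a) ∧ d ∧ b)   (De Morgan)
⇔ (((d ∨ a) ∧ (¬d ∨ ¬a) ∧ d) ∨ b) ∧ (¬(d ∨ a) ∨ ¬¬(d ∧ a) ∨ ¬d ∨ ¬b)   (De Morgan)
⇔ (((d ∨ a) ∧ (¬d ∨ ¬a) ∧ d) ∨ b) ∧ ((¬d ∧ ¬a) ∨ ¬¬(d ∧ a) ∨ ¬d ∨ ¬b)   (De Morgan)
⇔ (((d ∨ a) ∧ (¬d ∨ ¬a) ∧ d) ∨ b) ∧ ((¬d ∧ ¬a) ∨ (d ∧ a) ∨ ¬d ∨ ¬b)   (double negation)
⇔ (d ∨ a ∨ b) ∧ (¬d ∨ ¬a ∨ b) ∧ (d ∨ b) ∧ (¬d ∨ d ∨ ¬d ∨ ¬b) ∧ (¬d ∨ a ∨ ¬d ∨ ¬b) ∧ (¬a ∨ d ∨ ¬d ∨ ¬b) ∧ (¬a ∨ a ∨ ¬d ∨ ¬b)   (distribute ∨ over ∧)
⇔ (¬d ∨ ¬a ∨ b) ∧ (d ∨ b) ∧ (¬d ∨ a ∨ ¬b)   (simplify)

(¬d ∨ ¬a ∨ b) ∧ (d ∨ b) ∧ (¬d ∨ a ∨ ¬b)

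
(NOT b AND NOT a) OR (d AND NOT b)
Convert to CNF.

(NOT b AND NOT a) OR (d AND NOT b)
≡ (NOT b OR d) AND (NOT b OR NOT b) AND (NOT a OR d) AND (NOT a OR NOT b)   [distribute OR over AND]
≡ NOT b AND (NOT a OR d)   [simplify]

NOT b AND (NOT a OR d)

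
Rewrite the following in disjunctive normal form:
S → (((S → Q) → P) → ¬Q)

S → (((S → Q) → P) → ¬Q)
≡ ¬S ∨ (((S → Q) → P) → ¬Q)   [eliminate →]
≡ ¬S ∨ ¬((S → Q) → P) ∨ ¬Q   [eliminate →]
≡ ¬S ∨ ¬(¬(S → Q) ∨ P) ∨ ¬Q   [eliminate →]
≡ ¬S ∨ ¬(¬(¬S ∨ Q) ∨ P) ∨ ¬Q   [eliminate →]
≡ ¬S ∨ (¬¬(¬S ∨ Q) ∧ ¬P) ∨ ¬Q   [De Morgan]
≡ ¬S ∨ ((¬S ∨ Q) ∧ ¬P) ∨ ¬Q   [double negation]
≡ ¬S ∨ (¬S ∧ ¬P) ∨ (Q ∧ ¬P) ∨ ¬Q   [distribute ∧ over ∨]
≡ ¬S ∨ (Q ∧ ¬P) ∨ ¬Q   [simplify]

¬S ∨ (Q ∧ ¬P) ∨ ¬Q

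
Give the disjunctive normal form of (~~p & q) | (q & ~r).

(p & q) | (q & ~r)

(~~p & q) | (q & ~r)
⇔ (p & q) | (q & ~r)   [double negation]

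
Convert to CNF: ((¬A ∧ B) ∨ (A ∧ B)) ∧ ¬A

((¬A ∧ B) ∨ (A ∧ B)) ∧ ¬A
= (¬A ∨ A) ∧ (¬A ∨ B) ∧ (B ∨ A) ∧ (B ∨ B) ∧ ¬A   [distribute ∨ over ∧]
= B ∧ ¬A   [simplify]

B ∧ ¬A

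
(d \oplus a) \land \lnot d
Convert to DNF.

(d \oplus a) \land \lnot d
≡ ((d \land \lnot a) \lor (\lnot d \land a)) \land \lnot d   (expand \oplus)
≡ (d \land \lnot a \land \lnot d) \lor (\lnot d \land a \land \lnot d)   (distribute \land over \lor)
≡ \lnot d \land a   (simplify)

\lnot d \land a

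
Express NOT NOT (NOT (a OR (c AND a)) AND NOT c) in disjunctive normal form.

NOT NOT (NOT (a OR (c AND a)) AND NOT c)
⇔ NOT (a OR (c AND a)) AND NOT c   [double negation]
⇔ NOT a AND NOT (c AND a) AND NOT c   [De Morgan]
⇔ NOT a AND (NOT c OR NOT a) AND NOT c   [De Morgan]
⇔ (NOT a AND NOT c AND NOT c) OR (NOT a AND NOT a AND NOT c)   [distribute AND over OR]
⇔ NOT a AND NOT c   [simplify]

NOT a AND NOT c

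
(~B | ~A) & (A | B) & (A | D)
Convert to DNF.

(~B | ~A) & (A | B) & (A | D)
= (~B & A & A) | (~B & A & D) | (~B & B & A) | (~B & B & D) | (~A & A & A) | (~A & A & D) | (~A & B & A) | (~A & B & D)   [distribute & over |]
= (~B & A) | (~A & B & D)   [simplify]

(~B & A) | (~A & B & D)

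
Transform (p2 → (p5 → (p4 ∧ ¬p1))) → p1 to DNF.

(p2 → (p5 → (p4 ∧ ¬p1))) → p1
⇔ ¬(p2 → (p5 → (p4 ∧ ¬p1))) ∨ p1   [eliminate →]
⇔ ¬(¬p2 ∨ (p5 → (p4 ∧ ¬p1))) ∨ p1   [eliminate →]
⇔ ¬(¬p2 ∨ ¬p5 ∨ (p4 ∧ ¬p1)) ∨ p1   [eliminate →]
⇔ (¬¬p2 ∧ ¬¬p5 ∧ ¬(p4 ∧ ¬p1)) ∨ p1   [De Morgan]
⇔ (p2 ∧ ¬¬p5 ∧ ¬(p4 ∧ ¬p1)) ∨ p1   [double negation]
⇔ (p2 ∧ p5 ∧ ¬(p4 ∧ ¬p1)) ∨ p1   [double negation]
⇔ (p2 ∧ p5 ∧ (¬p4 ∨ ¬¬p1)) ∨ p1   [De Morgan]
⇔ (p2 ∧ p5 ∧ (¬p4 ∨ p1)) ∨ p1   [double negation]
⇔ (p2 ∧ p5 ∧ ¬p4) ∨ (p2 ∧ p5 ∧ p1) ∨ p1   [distribute ∧ over ∨]
⇔ (p2 ∧ p5 ∧ ¬p4) ∨ p1   [simplify]

(p2 ∧ p5 ∧ ¬p4) ∨ p1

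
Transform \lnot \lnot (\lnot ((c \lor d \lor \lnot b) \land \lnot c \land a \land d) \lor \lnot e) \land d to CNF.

\lnot \lnot (\lnot ((c \lor d \lor \lnot b) \land \lnot c \land a \land d) \lor \lnot e) \land d
≡ (\lnot ((c \lor d \lor \lnot b) \land \lnot c \land a \land d) \lor \lnot e) \land d   (double negation)
≡ (\lnot (c \lor d \lor \lnot b) \lor \lnot \lnot c \lor \lnot a \lor \lnot d \lor \lnot e) \land d   (De Morgan)
≡ ((\lnot c \land \lnot d \land \lnot \lnot b) \lor \lnot \lnot c \lor \lnot a \lor \lnot d \lor \lnot e) \land d   (De Morgan)
≡ ((\lnot c \land \lnot d \land b) \lor \lnot \lnot c \lor \lnot a \lor \lnot d \lor \lnot e) \land d   (double negation)
≡ ((\lnot c \land \lnot d \land b) \lor c \lor \lnot a \lor \lnot d \lor \lnot e) \land d   (double negation)
≡ (\lnot c \lor c \lor \lnot a \lor \lnot d \lor \lnot e) \land (\lnot d \lor c \lor \lnot a \lor \lnot d \lor \lnot e) \land (b \lor c \lor \lnot a \lor \lnot d \lor \lnot e) \land d   (distribute \lor over \land)
≡ (\lnot d \lor c \lor \lnot a \lor \lnot e) \land d   (simplify)

(\lnot d \lor c \lor \lnot a \lor \lnot e) \land d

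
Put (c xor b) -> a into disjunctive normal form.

(c xor b) -> a
≡ ~(c xor b) | a   [eliminate ->]
≡ ~((c & ~b) | (~c & b)) | a   [expand xor]
≡ (~(c & ~b) & ~(~c & b)) | a   [De Morgan]
≡ ((~c | ~~b) & ~(~c & b)) | a   [De Morgan]
≡ ((~c | b) & ~(~c & b)) | a   [double negation]
≡ ((~c | b) & (~~c | ~b)) | a   [De Morgan]
≡ ((~c | b) & (c | ~b)) | a   [double negation]
≡ (~c & c) | (~c & ~b) | (b & c) | (b & ~b) | a   [distribute & over |]
≡ (~c & ~b) | (b & c) | a   [simplify]

(~c & ~b) | (b & c) | a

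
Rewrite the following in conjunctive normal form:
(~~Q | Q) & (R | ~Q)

Q & (R | ~Q)

(~~Q | Q) & (R | ~Q)
= (Q | Q) & (R | ~Q)   [double negation]
= Q & (R | ~Q)   [simplify]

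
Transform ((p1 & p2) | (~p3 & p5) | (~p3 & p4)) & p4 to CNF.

((p1 & p2) | (~p3 & p5) | (~p3 & p4)) & p4
≡ (p1 | ~p3 | ~p3) & (p1 | ~p3 | p4) & (p1 | p5 | ~p3) & (p1 | p5 | p4) & (p2 | ~p3 | ~p3) & (p2 | ~p3 | p4) & (p2 | p5 | ~p3) & (p2 | p5 | p4) & p4   [distribute | over &]
≡ (p1 | ~p3) & (p2 | ~p3) & p4   [simplify]

(p1 | ~p3) & (p2 | ~p3) & p4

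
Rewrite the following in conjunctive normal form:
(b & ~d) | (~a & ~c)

(b | ~a) & (b | ~c) & (~d | ~a) & (~d | ~c)

(b & ~d) | (~a & ~c)
≡ (b | ~a) & (b | ~c) & (~d | ~a) & (~d | ~c)   [distribute | over &]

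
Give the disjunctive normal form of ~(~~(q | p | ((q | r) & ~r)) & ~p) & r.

~(~~(q | p | ((q | r) & ~r)) & ~p) & r
≡ (~~~(q | p | ((q | r) & ~r)) | ~~p) & r
≡ (~(q | p | ((q | r) & ~r)) | ~~p) & r
≡ ((~q & ~p & ~((q | r) & ~r)) | ~~p) & r
≡ ((~q & ~p & (~(q | r) | ~~r)) | ~~p) & r
≡ ((~q & ~p & ((~q & ~r) | ~~r)) | ~~p) & r
≡ ((~q & ~p & ((~q & ~r) | r)) | ~~p) & r
≡ ((~q & ~p & ((~q & ~r) | r)) | p) & r
≡ (~q & ~p & ~q & ~r & r) | (~q & ~p & r & r) | (p & r)
≡ (~q & ~p & r) | (p & r)

(~q & ~p & r) | (p & r)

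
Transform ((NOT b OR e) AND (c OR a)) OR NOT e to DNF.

((NOT b OR e) AND (c OR a)) OR NOT e
≡ (NOT b AND c) OR (NOT b AND a) OR (e AND c) OR (e AND a) OR NOT e

(NOT b AND c) OR (NOT b AND a) OR (e AND c) OR (e AND a) OR NOT e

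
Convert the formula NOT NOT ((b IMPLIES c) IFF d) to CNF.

(b OR d) AND (NOT c OR d) AND (NOT d OR NOT b OR c)

NOT NOT ((b IMPLIES c) IFF d)
≡ NOT NOT (((b IMPLIES c) IMPLIES d) AND (d IMPLIES (b IMPLIES c)))   — eliminate IFF
≡ NOT NOT ((NOT (b IMPLIES c) OR d) AND (d IMPLIES (b IMPLIES c)))   — eliminate IMPLIES
≡ NOT NOT ((NOT (NOT b OR c) OR d) AND (d IMPLIES (b IMPLIES c)))   — eliminate IMPLIES
≡ NOT NOT ((NOT (NOT b OR c) OR d) AND (NOT d OR (b IMPLIES c)))   — eliminate IMPLIES
≡ NOT NOT ((NOT (NOT b OR c) OR d) AND (NOT d OR NOT b OR c))   — eliminate IMPLIES
≡ (NOT (NOT b OR c) OR d) AND (NOT d OR NOT b OR c)   — double negation
≡ ((NOT NOT b AND NOT c) OR d) AND (NOT d OR NOT b OR c)   — De Morgan
≡ ((b AND NOT c) OR d) AND (NOT d OR NOT b OR c)   — double negation
≡ (b OR d) AND (NOT c OR d) AND (NOT d OR NOT b OR c)   — distribute OR over AND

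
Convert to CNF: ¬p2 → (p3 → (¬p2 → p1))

¬p2 → (p3 → (¬p2 → p1))
⇔ ¬¬p2 ∨ (p3 → (¬p2 → p1))   — eliminate →
⇔ ¬¬p2 ∨ ¬p3 ∨ (¬p2 → p1)   — eliminate →
⇔ ¬¬p2 ∨ ¬p3 ∨ ¬¬p2 ∨ p1   — eliminate →
⇔ p2 ∨ ¬p3 ∨ ¬¬p2 ∨ p1   — double negation
⇔ p2 ∨ ¬p3 ∨ p2 ∨ p1   — double negation
⇔ p2 ∨ ¬p3 ∨ p1   — simplify

p2 ∨ ¬p3 ∨ p1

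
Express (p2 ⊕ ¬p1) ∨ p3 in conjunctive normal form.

(p2 ∨ ¬p1 ∨ p3) ∧ (¬p2 ∨ p1 ∨ p3)

(p2 ⊕ ¬p1) ∨ p3
≡ (p2 ∨ ¬p1) ∧ ¬(p2 ∧ ¬p1) ∨ p3   [expand ⊕]
≡ (p2 ∨ ¬p1) ∧ (¬p2 ∨ ¬¬p1) ∨ p3   [De Morgan]
≡ (p2 ∨ ¬p1) ∧ (¬p2 ∨ p1) ∨ p3   [double negation]
≡ (p2 ∨ ¬p1 ∨ p3) ∧ (¬p2 ∨ p1 ∨ p3)   [distribute ∨ over ∧]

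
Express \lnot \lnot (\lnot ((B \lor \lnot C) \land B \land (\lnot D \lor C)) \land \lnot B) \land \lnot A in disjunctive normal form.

\lnot B \land \lnot A

\lnot \lnot (\lnot ((B \lor \lnot C) \land B \land (\lnot D \lor C)) \land \lnot B) \land \lnot A
⇔ \lnot ((B \lor \lnot C) \land B \land (\lnot D \lor C)) \land \lnot B \land \lnot A   — double negation
⇔ (\lnot (B \lor \lnot C) \lor \lnot B \lor \lnot (\lnot D \lor C)) \land \lnot B \land \lnot A   — De Morgan
⇔ ((\lnot B \land \lnot \lnot C) \lor \lnot B \lor \lnot (\lnot D \lor C)) \land \lnot B \land \lnot A   — De Morgan
⇔ ((\lnot B \land C) \lor \lnot B \lor \lnot (\lnot D \lor C)) \land \lnot B \land \lnot A   — double negation
⇔ ((\lnot B \land C) \lor \lnot B \lor (\lnot \lnot D \land \lnot C)) \land \lnot B \land \lnot A   — De Morgan
⇔ ((\lnot B \land C) \lor \lnot B \lor (D \land \lnot C)) \land \lnot B \land \lnot A   — double negation
⇔ (\lnot B \land C \land \lnot B \land \lnot A) \lor (\lnot B \land \lnot B \land \lnot A) \lor (D \land \lnot C \land \lnot B \land \lnot A)   — distribute \land over \lor
⇔ \lnot B \land \lnot A   — simplify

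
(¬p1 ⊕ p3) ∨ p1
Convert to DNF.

(¬p1 ⊕ p3) ∨ p1
⇔ ¬p1 ∧ ¬p3 ∨ ¬¬p1 ∧ p3 ∨ p1   [expand ⊕]
⇔ ¬p1 ∧ ¬p3 ∨ p1 ∧ p3 ∨ p1   [double negation]
⇔ ¬p1 ∧ ¬p3 ∨ p1   [simplify]

¬p1 ∧ ¬p3 ∨ p1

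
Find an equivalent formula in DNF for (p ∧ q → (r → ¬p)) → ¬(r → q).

(p ∧ q → (r → ¬p)) → ¬(r → q)
≡ ¬(p ∧ q → (r → ¬p)) ∨ ¬(r → q)
≡ ¬(¬(p ∧ q) ∨ (r → ¬p)) ∨ ¬(r → q)
≡ ¬(¬(p ∧ q) ∨ ¬r ∨ ¬p) ∨ ¬(r → q)
≡ ¬(¬(p ∧ q) ∨ ¬r ∨ ¬p) ∨ ¬(¬r ∨ q)
≡ ¬¬(p ∧ q) ∧ ¬¬r ∧ ¬¬p ∨ ¬(¬r ∨ q)
≡ p ∧ q ∧ ¬¬r ∧ ¬¬p ∨ ¬(¬r ∨ q)
≡ p ∧ q ∧ r ∧ ¬¬p ∨ ¬(¬r ∨ q)
≡ p ∧ q ∧ r ∧ p ∨ ¬(¬r ∨ q)
≡ p ∧ q ∧ r ∧ p ∨ ¬¬r ∧ ¬q
≡ p ∧ q ∧ r ∧ p ∨ r ∧ ¬q
≡ p ∧ q ∧ r ∨ r ∧ ¬q

p ∧ q ∧ r ∨ r ∧ ¬q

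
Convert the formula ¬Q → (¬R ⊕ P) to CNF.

(Q ∨ ¬R ∨ P) ∧ (Q ∨ R ∨ ¬P)

¬Q → (¬R ⊕ P)
≡ ¬¬Q ∨ (¬R ⊕ P)   [eliminate →]
≡ ¬¬Q ∨ ((¬R ∨ P) ∧ ¬(¬R ∧ P))   [expand ⊕]
≡ Q ∨ ((¬R ∨ P) ∧ ¬(¬R ∧ P))   [double negation]
≡ Q ∨ ((¬R ∨ P) ∧ (¬¬R ∨ ¬P))   [De Morgan]
≡ Q ∨ ((¬R ∨ P) ∧ (R ∨ ¬P))   [double negation]
≡ (Q ∨ ¬R ∨ P) ∧ (Q ∨ R ∨ ¬P)   [distribute ∨ over ∧]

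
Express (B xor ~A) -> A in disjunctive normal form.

(~A & B) | A

(B xor ~A) -> A
⇔ ~(B xor ~A) | A   [eliminate ->]
⇔ ~((B & ~~A) | (~B & ~A)) | A   [expand xor]
⇔ (~(B & ~~A) & ~(~B & ~A)) | A   [De Morgan]
⇔ ((~B | ~~~A) & ~(~B & ~A)) | A   [De Morgan]
⇔ ((~B | ~A) & ~(~B & ~A)) | A   [double negation]
⇔ ((~B | ~A) & (~~B | ~~A)) | A   [De Morgan]
⇔ ((~B | ~A) & (B | ~~A)) | A   [double negation]
⇔ ((~B | ~A) & (B | A)) | A   [double negation]
⇔ (~B & B) | (~B & A) | (~A & B) | (~A & A) | A   [distribute & over |]
⇔ (~A & B) | A   [simplify]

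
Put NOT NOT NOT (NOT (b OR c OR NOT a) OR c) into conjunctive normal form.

NOT NOT NOT (NOT (b OR c OR NOT a) OR c)
= NOT (NOT (b OR c OR NOT a) OR c)   — double negation
= NOT NOT (b OR c OR NOT a) AND NOT c   — De Morgan
= (b OR c OR NOT a) AND NOT c   — double negation

(b OR c OR NOT a) AND NOT c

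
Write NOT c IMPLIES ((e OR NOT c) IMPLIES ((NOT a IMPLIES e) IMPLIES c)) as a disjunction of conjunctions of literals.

c OR (NOT a AND NOT e)

NOT c IMPLIES ((e OR NOT c) IMPLIES ((NOT a IMPLIES e) IMPLIES c))
≡ NOT NOT c OR ((e OR NOT c) IMPLIES ((NOT a IMPLIES e) IMPLIES c))   — eliminate IMPLIES
≡ NOT NOT c OR NOT (e OR NOT c) OR ((NOT a IMPLIES e) IMPLIES c)   — eliminate IMPLIES
≡ NOT NOT c OR NOT (e OR NOT c) OR NOT (NOT a IMPLIES e) OR c   — eliminate IMPLIES
≡ NOT NOT c OR NOT (e OR NOT c) OR NOT (NOT NOT a OR e) OR c   — eliminate IMPLIES
≡ c OR NOT (e OR NOT c) OR NOT (NOT NOT a OR e) OR c   — double negation
≡ c OR (NOT e AND NOT NOT c) OR NOT (NOT NOT a OR e) OR c   — De Morgan
≡ c OR (NOT e AND c) OR NOT (NOT NOT a OR e) OR c   — double negation
≡ c OR (NOT e AND c) OR (NOT NOT NOT a AND NOT e) OR c   — De Morgan
≡ c OR (NOT e AND c) OR (NOT a AND NOT e) OR c   — double negation
≡ c OR (NOT a AND NOT e)   — simplify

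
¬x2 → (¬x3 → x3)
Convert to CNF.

¬x2 → (¬x3 → x3)
= ¬¬x2 ∨ (¬x3 → x3)   [eliminate →]
= ¬¬x2 ∨ ¬¬x3 ∨ x3   [eliminate →]
= x2 ∨ ¬¬x3 ∨ x3   [double negation]
= x2 ∨ x3 ∨ x3   [double negation]
= x2 ∨ x3   [simplify]

x2 ∨ x3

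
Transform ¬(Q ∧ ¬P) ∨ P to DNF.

¬Q ∨ P

¬(Q ∧ ¬P) ∨ P
= ¬Q ∨ ¬¬P ∨ P
= ¬Q ∨ P ∨ P
= ¬Q ∨ P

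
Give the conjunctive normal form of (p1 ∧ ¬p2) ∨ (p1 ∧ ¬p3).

(p1 ∧ ¬p2) ∨ (p1 ∧ ¬p3)
⇔ (p1 ∨ p1) ∧ (p1 ∨ ¬p3) ∧ (¬p2 ∨ p1) ∧ (¬p2 ∨ ¬p3)   — distribute ∨ over ∧
⇔ p1 ∧ (¬p2 ∨ ¬p3)   — simplify

p1 ∧ (¬p2 ∨ ¬p3)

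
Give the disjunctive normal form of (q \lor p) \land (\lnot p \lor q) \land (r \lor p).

(q \lor p) \land (\lnot p \lor q) \land (r \lor p)
= (q \land \lnot p \land r) \lor (q \land \lnot p \land p) \lor (q \land q \land r) \lor (q \land q \land p) \lor (p \land \lnot p \land r) \lor (p \land \lnot p \land p) \lor (p \land q \land r) \lor (p \land q \land p)
= (q \land r) \lor (q \land p)

(q \land r) \lor (q \land p)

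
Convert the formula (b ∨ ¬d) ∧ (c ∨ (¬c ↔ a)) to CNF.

(b ∨ ¬d) ∧ (c ∨ (¬c ↔ a))
⇔ (b ∨ ¬d) ∧ (c ∨ ((¬c → a) ∧ (a → ¬c)))   [eliminate ↔]
⇔ (b ∨ ¬d) ∧ (c ∨ ((¬¬c ∨ a) ∧ (a → ¬c)))   [eliminate →]
⇔ (b ∨ ¬d) ∧ (c ∨ ((¬¬c ∨ a) ∧ (¬a ∨ ¬c)))   [eliminate →]
⇔ (b ∨ ¬d) ∧ (c ∨ ((c ∨ a) ∧ (¬a ∨ ¬c)))   [double negation]
⇔ (b ∨ ¬d) ∧ (c ∨ c ∨ a) ∧ (c ∨ ¬a ∨ ¬c)   [distribute ∨ over ∧]
⇔ (b ∨ ¬d) ∧ (c ∨ a)   [simplify]

(b ∨ ¬d) ∧ (c ∨ a)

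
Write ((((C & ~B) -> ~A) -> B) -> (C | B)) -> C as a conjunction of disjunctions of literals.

(C | B) & (~B | C)

((((C & ~B) -> ~A) -> B) -> (C | B)) -> C
⇔ ~((((C & ~B) -> ~A) -> B) -> (C | B)) | C   — eliminate ->
⇔ ~(~(((C & ~B) -> ~A) -> B) | C | B) | C   — eliminate ->
⇔ ~(~(~((C & ~B) -> ~A) | B) | C | B) | C   — eliminate ->
⇔ ~(~(~(~(C & ~B) | ~A) | B) | C | B) | C   — eliminate ->
⇔ (~~(~(~(C & ~B) | ~A) | B) & ~C & ~B) | C   — De Morgan
⇔ ((~(~(C & ~B) | ~A) | B) & ~C & ~B) | C   — double negation
⇔ (((~~(C & ~B) & ~~A) | B) & ~C & ~B) | C   — De Morgan
⇔ (((C & ~B & ~~A) | B) & ~C & ~B) | C   — double negation
⇔ (((C & ~B & A) | B) & ~C & ~B) | C   — double negation
⇔ (C | B | C) & (~B | B | C) & (A | B | C) & (~C | C) & (~B | C)   — distribute | over &
⇔ (C | B) & (~B | C)   — simplify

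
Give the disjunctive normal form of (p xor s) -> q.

(~p & ~s) | (s & p) | q

(p xor s) -> q
≡ ~(p xor s) | q
≡ ~((p & ~s) | (~p & s)) | q
≡ (~(p & ~s) & ~(~p & s)) | q
≡ ((~p | ~~s) & ~(~p & s)) | q
≡ ((~p | s) & ~(~p & s)) | q
≡ ((~p | s) & (~~p | ~s)) | q
≡ ((~p | s) & (p | ~s)) | q
≡ (~p & p) | (~p & ~s) | (s & p) | (s & ~s) | q
≡ (~p & ~s) | (s & p) | q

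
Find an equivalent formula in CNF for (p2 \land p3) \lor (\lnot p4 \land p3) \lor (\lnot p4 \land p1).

(p2 \land p3) \lor (\lnot p4 \land p3) \lor (\lnot p4 \land p1)
≡ (p2 \lor \lnot p4 \lor \lnot p4) \land (p2 \lor \lnot p4 \lor p1) \land (p2 \lor p3 \lor \lnot p4) \land (p2 \lor p3 \lor p1) \land (p3 \lor \lnot p4 \lor \lnot p4) \land (p3 \lor \lnot p4 \lor p1) \land (p3 \lor p3 \lor \lnot p4) \land (p3 \lor p3 \lor p1)
≡ (p2 \lor \lnot p4) \land (p3 \lor \lnot p4) \land (p3 \lor p1)

(p2 \lor \lnot p4) \land (p3 \lor \lnot p4) \land (p3 \lor p1)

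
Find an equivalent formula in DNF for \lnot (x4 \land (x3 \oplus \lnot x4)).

\lnot x4 \lor (\lnot x3 \land x4)

\lnot (x4 \land (x3 \oplus \lnot x4))
≡ \lnot (x4 \land ((x3 \land \lnot \lnot x4) \lor (\lnot x3 \land \lnot x4)))   [expand \oplus]
≡ \lnot x4 \lor \lnot ((x3 \land \lnot \lnot x4) \lor (\lnot x3 \land \lnot x4))   [De Morgan]
≡ \lnot x4 \lor (\lnot (x3 \land \lnot \lnot x4) \land \lnot (\lnot x3 \land \lnot x4))   [De Morgan]
≡ \lnot x4 \lor ((\lnot x3 \lor \lnot \lnot \lnot x4) \land \lnot (\lnot x3 \land \lnot x4))   [De Morgan]
≡ \lnot x4 \lor ((\lnot x3 \lor \lnot x4) \land \lnot (\lnot x3 \land \lnot x4))   [double negation]
≡ \lnot x4 \lor ((\lnot x3 \lor \lnot x4) \land (\lnot \lnot x3 \lor \lnot \lnot x4))   [De Morgan]
≡ \lnot x4 \lor ((\lnot x3 \lor \lnot x4) \land (x3 \lor \lnot \lnot x4))   [double negation]
≡ \lnot x4 \lor ((\lnot x3 \lor \lnot x4) \land (x3 \lor x4))   [double negation]
≡ \lnot x4 \lor (\lnot x3 \land x3) \lor (\lnot x3 \land x4) \lor (\lnot x4 \land x3) \lor (\lnot x4 \land x4)   [distribute \land over \lor]
≡ \lnot x4 \lor (\lnot x3 \land x4)   [simplify]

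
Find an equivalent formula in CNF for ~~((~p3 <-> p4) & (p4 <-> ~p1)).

~~((~p3 <-> p4) & (p4 <-> ~p1))
⇔ ~~((~p3 -> p4) & (p4 -> ~p3) & (p4 <-> ~p1))   [eliminate <->]
⇔ ~~((~~p3 | p4) & (p4 -> ~p3) & (p4 <-> ~p1))   [eliminate ->]
⇔ ~~((~~p3 | p4) & (~p4 | ~p3) & (p4 <-> ~p1))   [eliminate ->]
⇔ ~~((~~p3 | p4) & (~p4 | ~p3) & (p4 -> ~p1) & (~p1 -> p4))   [eliminate <->]
⇔ ~~((~~p3 | p4) & (~p4 | ~p3) & (~p4 | ~p1) & (~p1 -> p4))   [eliminate ->]
⇔ ~~((~~p3 | p4) & (~p4 | ~p3) & (~p4 | ~p1) & (~~p1 | p4))   [eliminate ->]
⇔ (~~p3 | p4) & (~p4 | ~p3) & (~p4 | ~p1) & (~~p1 | p4)   [double negation]
⇔ (p3 | p4) & (~p4 | ~p3) & (~p4 | ~p1) & (~~p1 | p4)   [double negation]
⇔ (p3 | p4) & (~p4 | ~p3) & (~p4 | ~p1) & (p1 | p4)   [double negation]

(p3 | p4) & (~p4 | ~p3) & (~p4 | ~p1) & (p1 | p4)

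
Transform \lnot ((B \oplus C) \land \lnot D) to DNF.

(\lnot B \land \lnot C) \lor (C \land B) \lor D

\lnot ((B \oplus C) \land \lnot D)
= \lnot (((B \land \lnot C) \lor (\lnot B \land C)) \land \lnot D)   (expand \oplus)
= \lnot ((B \land \lnot C) \lor (\lnot B \land C)) \lor \lnot \lnot D   (De Morgan)
= (\lnot (B \land \lnot C) \land \lnot (\lnot B \land C)) \lor \lnot \lnot D   (De Morgan)
= ((\lnot B \lor \lnot \lnot C) \land \lnot (\lnot B \land C)) \lor \lnot \lnot D   (De Morgan)
= ((\lnot B \lor C) \land \lnot (\lnot B \land C)) \lor \lnot \lnot D   (double negation)
= ((\lnot B \lor C) \land (\lnot \lnot B \lor \lnot C)) \lor \lnot \lnot D   (De Morgan)
= ((\lnot B \lor C) \land (B \lor \lnot C)) \lor \lnot \lnot D   (double negation)
= ((\lnot B \lor C) \land (B \lor \lnot C)) \lor D   (double negation)
= (\lnot B \land B) \lor (\lnot B \land \lnot C) \lor (C \land B) \lor (C \land \lnot C) \lor D   (distribute \land over \lor)
= (\lnot B \land \lnot C) \lor (C \land B) \lor D   (simplify)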